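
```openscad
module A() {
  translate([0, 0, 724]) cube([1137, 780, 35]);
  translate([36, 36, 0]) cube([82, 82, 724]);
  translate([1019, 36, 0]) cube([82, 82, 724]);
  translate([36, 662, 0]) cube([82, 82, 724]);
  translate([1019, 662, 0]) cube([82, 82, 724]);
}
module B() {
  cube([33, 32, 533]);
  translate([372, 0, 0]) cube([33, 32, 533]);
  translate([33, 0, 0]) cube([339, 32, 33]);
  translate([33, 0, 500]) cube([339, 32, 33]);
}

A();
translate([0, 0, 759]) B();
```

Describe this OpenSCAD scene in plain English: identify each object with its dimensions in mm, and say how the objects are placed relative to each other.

A is a table: top 1137 mm (x) × 780 mm (y), 35 mm thick, upper face at z = 759 mm, on four 82×82 mm square legs, each inset 36 mm from the nearest pair of top edges, running from z = 0 to the bottom of the top.

B is a picture frame with a 339×467 mm rectangular opening (x by z) and a uniform 33 mm border on every side. Frame depth is 32 mm along y. It is built from two vertical stiles running the full outside height and two horizontal rails spanning the gap between the stiles.

The picture frame is on top of the table.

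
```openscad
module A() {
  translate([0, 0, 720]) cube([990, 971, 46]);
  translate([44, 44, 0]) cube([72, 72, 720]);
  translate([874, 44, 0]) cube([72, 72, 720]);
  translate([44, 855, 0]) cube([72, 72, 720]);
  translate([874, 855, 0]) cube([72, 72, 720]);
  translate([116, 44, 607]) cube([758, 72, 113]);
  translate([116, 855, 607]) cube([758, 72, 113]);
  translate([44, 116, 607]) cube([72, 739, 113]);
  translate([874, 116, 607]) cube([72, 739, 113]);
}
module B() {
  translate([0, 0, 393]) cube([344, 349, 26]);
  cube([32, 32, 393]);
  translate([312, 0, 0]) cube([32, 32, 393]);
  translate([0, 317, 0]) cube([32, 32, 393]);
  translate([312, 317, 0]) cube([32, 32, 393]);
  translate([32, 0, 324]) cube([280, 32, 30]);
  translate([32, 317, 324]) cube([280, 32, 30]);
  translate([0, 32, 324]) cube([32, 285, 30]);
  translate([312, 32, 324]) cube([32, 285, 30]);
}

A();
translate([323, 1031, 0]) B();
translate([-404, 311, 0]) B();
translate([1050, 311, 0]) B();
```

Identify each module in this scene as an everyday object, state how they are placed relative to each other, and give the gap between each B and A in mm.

Each stool's nearest face is 60 mm from the table's bounding box.

A is a table. B is a stool. Three stools sit around the table at the +y, −x, +x sides. The gap between each stool and the table is 60 mm.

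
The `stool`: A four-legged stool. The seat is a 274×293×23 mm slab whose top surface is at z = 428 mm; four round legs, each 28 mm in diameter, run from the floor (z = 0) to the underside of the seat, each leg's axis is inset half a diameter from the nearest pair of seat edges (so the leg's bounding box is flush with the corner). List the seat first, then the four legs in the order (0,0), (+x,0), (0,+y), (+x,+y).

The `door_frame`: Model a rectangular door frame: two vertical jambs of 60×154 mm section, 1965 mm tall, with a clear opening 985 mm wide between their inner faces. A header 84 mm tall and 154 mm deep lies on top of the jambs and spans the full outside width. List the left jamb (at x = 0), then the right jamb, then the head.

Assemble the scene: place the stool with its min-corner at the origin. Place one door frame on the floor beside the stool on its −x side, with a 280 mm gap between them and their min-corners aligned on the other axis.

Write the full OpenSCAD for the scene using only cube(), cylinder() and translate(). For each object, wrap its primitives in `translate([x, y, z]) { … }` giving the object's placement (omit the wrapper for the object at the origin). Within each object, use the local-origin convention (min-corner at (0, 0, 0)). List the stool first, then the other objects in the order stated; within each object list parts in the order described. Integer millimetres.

translate([0, 0, 405]) cube([274, 293, 23]);
translate([14, 14, 0]) cylinder(h = 405, r = 14);
translate([260, 14, 0]) cylinder(h = 405, r = 14);
translate([14, 279, 0]) cylinder(h = 405, r = 14);
translate([260, 279, 0]) cylinder(h = 405, r = 14);
translate([-1385, 0, 0]) {
  cube([60, 154, 1965]);
  translate([1045, 0, 0]) cube([60, 154, 1965]);
  translate([0, 0, 1965]) cube([1105, 154, 84]);
}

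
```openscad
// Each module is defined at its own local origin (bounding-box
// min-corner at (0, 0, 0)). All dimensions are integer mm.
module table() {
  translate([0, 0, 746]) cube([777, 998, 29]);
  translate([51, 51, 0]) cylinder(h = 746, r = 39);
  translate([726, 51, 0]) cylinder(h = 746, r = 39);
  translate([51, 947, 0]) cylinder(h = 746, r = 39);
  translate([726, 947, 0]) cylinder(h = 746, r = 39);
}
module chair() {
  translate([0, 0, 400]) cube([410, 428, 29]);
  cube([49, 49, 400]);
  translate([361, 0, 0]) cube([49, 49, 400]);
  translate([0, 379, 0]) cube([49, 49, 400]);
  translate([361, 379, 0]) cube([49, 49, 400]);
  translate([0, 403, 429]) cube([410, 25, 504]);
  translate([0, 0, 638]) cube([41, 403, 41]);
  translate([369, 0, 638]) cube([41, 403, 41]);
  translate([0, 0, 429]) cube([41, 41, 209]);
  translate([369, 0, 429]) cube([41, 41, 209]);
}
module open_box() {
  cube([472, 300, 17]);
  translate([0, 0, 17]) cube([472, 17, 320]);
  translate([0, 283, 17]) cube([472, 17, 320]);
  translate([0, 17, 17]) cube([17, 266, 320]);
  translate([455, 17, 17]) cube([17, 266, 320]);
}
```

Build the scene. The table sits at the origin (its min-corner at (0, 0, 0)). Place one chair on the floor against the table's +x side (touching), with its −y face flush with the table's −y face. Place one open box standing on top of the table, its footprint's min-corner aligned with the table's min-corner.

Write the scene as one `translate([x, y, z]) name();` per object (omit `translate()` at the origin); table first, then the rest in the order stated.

table();
translate([777, 0, 0]) chair();
translate([0, 0, 775]) open_box();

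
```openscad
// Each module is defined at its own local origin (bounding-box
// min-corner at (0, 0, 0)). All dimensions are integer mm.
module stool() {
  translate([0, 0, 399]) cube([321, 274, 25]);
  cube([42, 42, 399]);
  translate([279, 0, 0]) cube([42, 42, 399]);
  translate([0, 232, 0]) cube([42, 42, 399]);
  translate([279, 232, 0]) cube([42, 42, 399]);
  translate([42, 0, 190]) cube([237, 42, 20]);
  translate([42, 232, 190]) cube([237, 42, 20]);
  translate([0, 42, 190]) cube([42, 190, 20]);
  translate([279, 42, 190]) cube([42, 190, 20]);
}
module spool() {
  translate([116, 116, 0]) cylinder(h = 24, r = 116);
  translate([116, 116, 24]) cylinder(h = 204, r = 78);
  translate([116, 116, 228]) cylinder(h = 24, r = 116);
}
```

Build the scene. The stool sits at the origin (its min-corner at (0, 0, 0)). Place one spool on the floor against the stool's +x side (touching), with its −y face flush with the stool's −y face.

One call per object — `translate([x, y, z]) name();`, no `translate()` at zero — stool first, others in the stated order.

stool();
translate([321, 0, 0]) spool();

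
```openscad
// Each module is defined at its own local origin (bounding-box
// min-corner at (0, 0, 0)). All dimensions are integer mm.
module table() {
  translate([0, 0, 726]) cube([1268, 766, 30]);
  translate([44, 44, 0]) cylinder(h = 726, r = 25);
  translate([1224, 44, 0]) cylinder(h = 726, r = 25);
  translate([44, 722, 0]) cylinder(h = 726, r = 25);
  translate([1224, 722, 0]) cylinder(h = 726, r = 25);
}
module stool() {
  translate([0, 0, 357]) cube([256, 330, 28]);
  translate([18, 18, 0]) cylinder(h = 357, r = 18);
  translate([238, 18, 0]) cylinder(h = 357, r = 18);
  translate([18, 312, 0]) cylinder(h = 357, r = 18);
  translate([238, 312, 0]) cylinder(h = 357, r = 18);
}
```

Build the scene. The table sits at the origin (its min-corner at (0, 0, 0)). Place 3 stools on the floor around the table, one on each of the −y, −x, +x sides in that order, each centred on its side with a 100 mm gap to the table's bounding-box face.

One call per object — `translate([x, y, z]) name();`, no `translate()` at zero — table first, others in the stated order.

table();
translate([506, -430, 0]) stool();
translate([-356, 218, 0]) stool();
translate([1368, 218, 0]) stool();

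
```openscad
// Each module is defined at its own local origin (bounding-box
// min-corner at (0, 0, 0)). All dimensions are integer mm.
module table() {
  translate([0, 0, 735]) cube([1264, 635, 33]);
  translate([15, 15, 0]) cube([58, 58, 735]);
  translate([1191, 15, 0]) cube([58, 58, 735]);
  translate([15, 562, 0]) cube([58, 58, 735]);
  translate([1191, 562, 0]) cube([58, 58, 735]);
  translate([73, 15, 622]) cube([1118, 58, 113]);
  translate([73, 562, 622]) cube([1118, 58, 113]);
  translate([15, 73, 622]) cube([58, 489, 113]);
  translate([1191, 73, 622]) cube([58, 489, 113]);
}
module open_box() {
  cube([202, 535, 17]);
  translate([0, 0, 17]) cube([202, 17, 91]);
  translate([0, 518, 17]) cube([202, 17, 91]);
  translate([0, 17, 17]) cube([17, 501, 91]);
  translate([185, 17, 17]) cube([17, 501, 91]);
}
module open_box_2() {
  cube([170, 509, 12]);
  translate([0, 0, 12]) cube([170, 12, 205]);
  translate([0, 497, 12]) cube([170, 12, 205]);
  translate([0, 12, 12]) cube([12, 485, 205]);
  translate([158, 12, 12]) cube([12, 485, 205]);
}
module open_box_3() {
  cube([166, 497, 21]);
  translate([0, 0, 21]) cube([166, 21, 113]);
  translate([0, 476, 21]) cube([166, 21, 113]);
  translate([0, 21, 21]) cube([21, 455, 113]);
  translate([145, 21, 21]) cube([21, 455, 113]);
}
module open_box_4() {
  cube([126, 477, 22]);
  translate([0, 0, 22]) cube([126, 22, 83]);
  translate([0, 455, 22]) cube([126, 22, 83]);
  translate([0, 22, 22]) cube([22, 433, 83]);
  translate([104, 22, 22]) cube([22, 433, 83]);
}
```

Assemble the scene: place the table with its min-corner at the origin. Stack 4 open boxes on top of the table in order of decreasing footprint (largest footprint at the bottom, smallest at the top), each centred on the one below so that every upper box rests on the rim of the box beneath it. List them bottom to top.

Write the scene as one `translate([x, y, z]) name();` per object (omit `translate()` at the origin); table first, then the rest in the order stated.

table();
translate([531, 50, 768]) open_box();
translate([547, 63, 876]) open_box_2();
translate([549, 69, 1093]) open_box_3();
translate([569, 79, 1227]) open_box_4();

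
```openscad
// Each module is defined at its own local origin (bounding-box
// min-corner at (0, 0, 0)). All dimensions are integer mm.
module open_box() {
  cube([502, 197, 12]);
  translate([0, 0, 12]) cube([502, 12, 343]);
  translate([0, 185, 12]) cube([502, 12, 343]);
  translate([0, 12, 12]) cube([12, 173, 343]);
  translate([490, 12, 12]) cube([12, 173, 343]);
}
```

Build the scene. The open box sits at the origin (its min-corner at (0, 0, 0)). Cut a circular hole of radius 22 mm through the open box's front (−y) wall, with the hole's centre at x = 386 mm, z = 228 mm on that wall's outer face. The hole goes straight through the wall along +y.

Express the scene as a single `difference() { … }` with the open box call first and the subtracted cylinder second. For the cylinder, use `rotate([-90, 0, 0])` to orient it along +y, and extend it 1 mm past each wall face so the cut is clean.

difference() {
  open_box();
  translate([386, -1, 228]) rotate([-90, 0, 0]) cylinder(h = 14, r = 22);
}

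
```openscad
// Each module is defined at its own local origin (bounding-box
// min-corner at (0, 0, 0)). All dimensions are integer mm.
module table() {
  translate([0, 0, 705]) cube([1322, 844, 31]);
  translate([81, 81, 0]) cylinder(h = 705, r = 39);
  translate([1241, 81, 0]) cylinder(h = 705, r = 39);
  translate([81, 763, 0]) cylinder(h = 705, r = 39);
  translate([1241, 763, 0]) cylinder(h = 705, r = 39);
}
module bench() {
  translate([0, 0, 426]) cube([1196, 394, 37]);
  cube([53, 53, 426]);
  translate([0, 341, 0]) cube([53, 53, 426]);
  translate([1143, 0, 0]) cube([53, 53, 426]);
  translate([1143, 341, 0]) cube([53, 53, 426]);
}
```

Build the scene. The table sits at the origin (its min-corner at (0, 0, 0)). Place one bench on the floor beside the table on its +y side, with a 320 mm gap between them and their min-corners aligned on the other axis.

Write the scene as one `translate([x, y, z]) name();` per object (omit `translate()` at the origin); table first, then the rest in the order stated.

table();
translate([0, 1164, 0]) bench();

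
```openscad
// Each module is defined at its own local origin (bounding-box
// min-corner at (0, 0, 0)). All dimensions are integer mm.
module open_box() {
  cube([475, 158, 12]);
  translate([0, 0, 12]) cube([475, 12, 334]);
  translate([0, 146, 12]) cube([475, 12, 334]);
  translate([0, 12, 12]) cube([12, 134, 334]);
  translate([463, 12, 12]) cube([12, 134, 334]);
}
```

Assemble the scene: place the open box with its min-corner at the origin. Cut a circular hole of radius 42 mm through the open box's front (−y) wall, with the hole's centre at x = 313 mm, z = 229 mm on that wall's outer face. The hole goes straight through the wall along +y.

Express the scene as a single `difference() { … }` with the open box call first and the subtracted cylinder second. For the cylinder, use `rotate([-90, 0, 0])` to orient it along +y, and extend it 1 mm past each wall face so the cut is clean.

difference() {
  open_box();
  translate([313, -1, 229]) rotate([-90, 0, 0]) cylinder(h = 14, r = 42);
}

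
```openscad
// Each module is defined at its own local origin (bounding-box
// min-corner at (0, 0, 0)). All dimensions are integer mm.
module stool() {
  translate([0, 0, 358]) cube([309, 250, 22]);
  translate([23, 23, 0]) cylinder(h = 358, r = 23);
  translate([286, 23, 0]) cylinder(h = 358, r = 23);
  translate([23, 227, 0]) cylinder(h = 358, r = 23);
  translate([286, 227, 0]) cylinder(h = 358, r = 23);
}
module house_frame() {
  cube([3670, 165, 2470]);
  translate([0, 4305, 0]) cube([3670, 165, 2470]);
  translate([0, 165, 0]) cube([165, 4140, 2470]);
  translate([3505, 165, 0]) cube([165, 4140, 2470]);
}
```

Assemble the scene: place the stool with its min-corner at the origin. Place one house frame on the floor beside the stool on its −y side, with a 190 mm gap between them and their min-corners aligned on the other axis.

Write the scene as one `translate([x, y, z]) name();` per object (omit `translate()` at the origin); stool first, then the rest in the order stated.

stool();
translate([0, -4660, 0]) house_frame();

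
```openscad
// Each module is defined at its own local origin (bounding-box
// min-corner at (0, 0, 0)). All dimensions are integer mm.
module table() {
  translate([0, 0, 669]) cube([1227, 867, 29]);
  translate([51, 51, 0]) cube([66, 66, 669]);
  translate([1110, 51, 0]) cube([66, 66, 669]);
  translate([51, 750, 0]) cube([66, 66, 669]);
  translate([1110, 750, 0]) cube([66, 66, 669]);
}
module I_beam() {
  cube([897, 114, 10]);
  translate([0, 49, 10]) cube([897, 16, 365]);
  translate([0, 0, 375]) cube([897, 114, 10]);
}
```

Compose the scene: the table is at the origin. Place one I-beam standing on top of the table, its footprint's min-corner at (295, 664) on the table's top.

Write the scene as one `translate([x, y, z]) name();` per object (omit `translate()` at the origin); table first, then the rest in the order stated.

table();
translate([295, 664, 698]) I_beam();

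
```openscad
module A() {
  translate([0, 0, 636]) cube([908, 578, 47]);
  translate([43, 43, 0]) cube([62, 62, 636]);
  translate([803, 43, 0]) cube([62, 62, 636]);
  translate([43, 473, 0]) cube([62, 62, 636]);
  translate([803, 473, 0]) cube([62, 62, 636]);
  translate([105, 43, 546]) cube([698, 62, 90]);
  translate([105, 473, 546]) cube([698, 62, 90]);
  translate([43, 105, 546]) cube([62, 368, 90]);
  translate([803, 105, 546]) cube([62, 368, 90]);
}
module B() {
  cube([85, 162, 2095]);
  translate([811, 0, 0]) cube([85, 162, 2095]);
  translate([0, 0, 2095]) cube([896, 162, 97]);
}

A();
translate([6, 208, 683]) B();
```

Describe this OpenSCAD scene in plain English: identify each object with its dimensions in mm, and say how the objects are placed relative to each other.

A is a table: top 908 mm (x) × 578 mm (y), 47 mm thick, upper face at z = 683 mm, on four 62×62 mm square legs, each inset 43 mm from the nearest pair of top edges, running from z = 0 to the bottom of the top. Four apron rails, 62 mm thick and 90 mm tall, run between adjacent legs with their top edges flush with the underside of the top and their outer faces flush with the legs' outer faces.

B is a rectangular door frame: two vertical jambs of 85×162 mm section, 2095 mm tall, with a clear opening 726 mm wide between their inner faces. A header 97 mm tall and 162 mm deep lies on top of the jambs and spans the full outside width.

The door frame is on top of the table, centred.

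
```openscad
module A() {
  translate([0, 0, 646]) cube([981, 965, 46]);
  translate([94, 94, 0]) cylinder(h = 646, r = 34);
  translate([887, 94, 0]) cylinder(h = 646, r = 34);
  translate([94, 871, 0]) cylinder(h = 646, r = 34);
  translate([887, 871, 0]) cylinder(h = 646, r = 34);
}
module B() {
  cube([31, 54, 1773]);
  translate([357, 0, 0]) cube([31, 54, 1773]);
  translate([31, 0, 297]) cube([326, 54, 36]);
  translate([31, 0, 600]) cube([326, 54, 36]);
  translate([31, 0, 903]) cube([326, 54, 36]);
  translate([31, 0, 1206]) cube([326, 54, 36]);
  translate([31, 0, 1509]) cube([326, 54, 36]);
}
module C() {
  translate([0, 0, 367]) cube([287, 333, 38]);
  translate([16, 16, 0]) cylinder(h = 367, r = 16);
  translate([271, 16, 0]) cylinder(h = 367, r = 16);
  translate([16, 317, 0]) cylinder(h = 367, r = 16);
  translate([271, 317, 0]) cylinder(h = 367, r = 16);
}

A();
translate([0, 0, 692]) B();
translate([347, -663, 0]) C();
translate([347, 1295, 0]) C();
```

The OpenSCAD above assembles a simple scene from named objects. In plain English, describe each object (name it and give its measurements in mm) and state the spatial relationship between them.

A is a table with a 981×965 mm rectangular top, 46 mm thick, top surface at z = 692 mm, supported by four round legs of 68 mm diameter, each leg's bounding box inset 60 mm from the nearest pair of top edges, running from the floor.

B is a wooden ladder with two side rails of 31×54 mm section and 1773 mm height, set 388 mm apart overall. Between them run 5 rectangular rungs (54 mm deep, 36 mm thick), front faces flush with the rails' −y face. The bottom of the first rung is 297 mm above the floor and each subsequent rung is 303 mm higher than the one below.

C is a four-legged stool. The seat is 287×333 mm, 38 mm thick, top at z = 405 mm. It stands on four round legs, each 32 mm in diameter, from z = 0 to the seat underside, each leg's axis is inset half a diameter from the nearest pair of seat edges (so the leg's bounding box is flush with the corner).

The ladder is on top of the table. Two stools sit around the table at the −y, +y sides.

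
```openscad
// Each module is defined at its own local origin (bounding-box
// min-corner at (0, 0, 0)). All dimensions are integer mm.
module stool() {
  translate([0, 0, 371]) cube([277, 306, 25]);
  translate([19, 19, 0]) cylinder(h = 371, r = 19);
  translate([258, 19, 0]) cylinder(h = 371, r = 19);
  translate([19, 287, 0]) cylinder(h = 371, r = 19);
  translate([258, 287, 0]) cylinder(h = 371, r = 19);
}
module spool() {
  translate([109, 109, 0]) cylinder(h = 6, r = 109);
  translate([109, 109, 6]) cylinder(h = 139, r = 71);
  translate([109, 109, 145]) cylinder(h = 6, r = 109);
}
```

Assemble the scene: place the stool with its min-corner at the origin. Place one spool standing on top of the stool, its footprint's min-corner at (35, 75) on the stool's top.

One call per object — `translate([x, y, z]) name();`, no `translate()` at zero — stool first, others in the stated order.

stool();
translate([35, 75, 396]) spool();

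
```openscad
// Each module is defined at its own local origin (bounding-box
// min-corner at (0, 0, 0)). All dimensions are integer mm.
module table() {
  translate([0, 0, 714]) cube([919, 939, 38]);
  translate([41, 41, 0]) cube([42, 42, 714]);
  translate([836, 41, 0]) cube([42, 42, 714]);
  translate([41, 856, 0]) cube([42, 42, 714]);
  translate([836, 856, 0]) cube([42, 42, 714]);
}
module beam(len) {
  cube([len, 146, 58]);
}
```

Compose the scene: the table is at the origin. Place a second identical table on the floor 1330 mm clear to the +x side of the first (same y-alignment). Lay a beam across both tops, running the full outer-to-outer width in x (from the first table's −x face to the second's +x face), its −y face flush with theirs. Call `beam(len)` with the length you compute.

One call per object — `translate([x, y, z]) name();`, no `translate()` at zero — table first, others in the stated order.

table();
translate([2249, 0, 0]) table();
translate([0, 0, 752]) beam(3168);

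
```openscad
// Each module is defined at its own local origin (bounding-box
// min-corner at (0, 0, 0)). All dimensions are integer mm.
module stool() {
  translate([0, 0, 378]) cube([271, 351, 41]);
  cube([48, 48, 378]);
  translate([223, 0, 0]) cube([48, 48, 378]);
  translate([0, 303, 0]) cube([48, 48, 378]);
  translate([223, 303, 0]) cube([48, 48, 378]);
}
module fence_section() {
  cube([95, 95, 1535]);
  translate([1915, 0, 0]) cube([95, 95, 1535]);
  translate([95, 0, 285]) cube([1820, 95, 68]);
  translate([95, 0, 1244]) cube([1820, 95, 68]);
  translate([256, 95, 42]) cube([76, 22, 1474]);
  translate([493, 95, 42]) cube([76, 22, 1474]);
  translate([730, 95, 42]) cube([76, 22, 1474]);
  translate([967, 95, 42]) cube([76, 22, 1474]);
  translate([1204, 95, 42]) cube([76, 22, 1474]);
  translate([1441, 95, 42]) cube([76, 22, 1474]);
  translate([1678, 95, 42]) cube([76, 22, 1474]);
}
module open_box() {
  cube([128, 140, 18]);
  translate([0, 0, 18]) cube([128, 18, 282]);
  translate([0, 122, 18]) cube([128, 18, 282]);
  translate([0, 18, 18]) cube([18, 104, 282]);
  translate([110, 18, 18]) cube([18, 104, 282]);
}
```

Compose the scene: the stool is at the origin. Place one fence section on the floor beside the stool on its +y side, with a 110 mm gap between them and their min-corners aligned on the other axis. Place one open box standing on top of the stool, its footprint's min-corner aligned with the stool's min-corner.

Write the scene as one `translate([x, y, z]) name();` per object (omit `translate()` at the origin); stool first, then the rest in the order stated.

stool();
translate([0, 461, 0]) fence_section();
translate([0, 0, 419]) open_box();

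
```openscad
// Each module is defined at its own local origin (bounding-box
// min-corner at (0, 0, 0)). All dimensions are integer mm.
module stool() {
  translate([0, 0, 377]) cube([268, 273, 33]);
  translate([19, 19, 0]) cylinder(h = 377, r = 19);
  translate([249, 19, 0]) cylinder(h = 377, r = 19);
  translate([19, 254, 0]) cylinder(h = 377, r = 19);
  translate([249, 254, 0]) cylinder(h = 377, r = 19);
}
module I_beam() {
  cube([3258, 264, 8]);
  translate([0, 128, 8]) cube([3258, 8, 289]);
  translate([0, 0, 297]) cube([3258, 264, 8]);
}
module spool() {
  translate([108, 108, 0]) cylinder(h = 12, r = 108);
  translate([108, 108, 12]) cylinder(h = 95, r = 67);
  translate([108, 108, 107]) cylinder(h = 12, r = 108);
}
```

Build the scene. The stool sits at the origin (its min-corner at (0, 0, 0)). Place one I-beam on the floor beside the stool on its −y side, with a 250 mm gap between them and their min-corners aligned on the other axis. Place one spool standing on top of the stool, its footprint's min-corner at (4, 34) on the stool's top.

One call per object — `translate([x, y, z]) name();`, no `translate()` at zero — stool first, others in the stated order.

stool();
translate([0, -514, 0]) I_beam();
translate([4, 34, 410]) spool();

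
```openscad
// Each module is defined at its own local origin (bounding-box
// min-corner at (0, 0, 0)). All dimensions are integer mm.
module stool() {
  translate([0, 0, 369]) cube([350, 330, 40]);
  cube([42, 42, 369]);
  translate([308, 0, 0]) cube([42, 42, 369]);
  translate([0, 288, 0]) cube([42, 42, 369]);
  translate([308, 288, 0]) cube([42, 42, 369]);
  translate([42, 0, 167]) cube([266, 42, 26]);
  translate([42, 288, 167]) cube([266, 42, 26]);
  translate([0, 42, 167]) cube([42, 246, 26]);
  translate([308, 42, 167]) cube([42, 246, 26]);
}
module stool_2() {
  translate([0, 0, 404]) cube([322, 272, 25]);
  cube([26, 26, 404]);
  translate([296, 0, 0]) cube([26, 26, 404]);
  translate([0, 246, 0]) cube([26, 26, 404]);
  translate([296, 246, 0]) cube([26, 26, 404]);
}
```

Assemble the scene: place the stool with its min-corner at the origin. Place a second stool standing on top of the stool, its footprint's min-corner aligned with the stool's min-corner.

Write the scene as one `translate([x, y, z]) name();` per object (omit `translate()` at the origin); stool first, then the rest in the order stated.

stool();
translate([0, 0, 409]) stool_2();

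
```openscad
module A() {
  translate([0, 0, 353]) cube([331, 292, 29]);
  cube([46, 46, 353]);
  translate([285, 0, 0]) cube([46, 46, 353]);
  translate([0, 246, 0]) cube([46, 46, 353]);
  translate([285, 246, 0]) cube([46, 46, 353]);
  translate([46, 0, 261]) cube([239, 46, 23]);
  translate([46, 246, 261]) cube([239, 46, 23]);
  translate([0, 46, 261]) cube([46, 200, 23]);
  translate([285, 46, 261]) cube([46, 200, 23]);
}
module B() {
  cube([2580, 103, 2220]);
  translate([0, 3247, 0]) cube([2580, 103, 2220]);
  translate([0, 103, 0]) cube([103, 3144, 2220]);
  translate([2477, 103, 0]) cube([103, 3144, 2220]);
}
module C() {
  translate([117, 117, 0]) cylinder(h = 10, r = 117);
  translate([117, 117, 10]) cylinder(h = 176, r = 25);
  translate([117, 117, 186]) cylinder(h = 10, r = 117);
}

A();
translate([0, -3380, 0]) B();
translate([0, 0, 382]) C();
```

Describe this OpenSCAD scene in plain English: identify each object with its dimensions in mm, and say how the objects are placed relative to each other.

A is a simple wooden stool: a rectangular seat 331 mm (x) by 292 mm (y), 29 mm thick, top face at z = 382 mm, on four square legs, each 46×46 mm in cross-section. The legs rest on z = 0, each flush with a corner of the seat. Four stretchers, 46 mm wide and 23 mm tall, connect adjacent legs with their undersides at z = 261 mm, each running between the inner faces of the legs it joins and aligned with the legs' outer faces on the other axis.

B is the wall frame of a small rectangular building: four walls, each 2220 mm tall and 103 mm thick, enclosing a footprint 2580 mm (x) by 3350 mm (y) outside-to-outside, with no floor or roof. The front and back walls (the −y and +y sides) span the full width; the two side walls fit between them.

C is a spool: two coaxial disc flanges of radius 117 mm and thickness 10 mm, joined by a core cylinder of radius 25 mm and height 176 mm. The lower flange rests on z = 0 and the three cylinders share a vertical axis.

The house frame is on the floor beside the stool on its −y side. The spool is on top of the stool.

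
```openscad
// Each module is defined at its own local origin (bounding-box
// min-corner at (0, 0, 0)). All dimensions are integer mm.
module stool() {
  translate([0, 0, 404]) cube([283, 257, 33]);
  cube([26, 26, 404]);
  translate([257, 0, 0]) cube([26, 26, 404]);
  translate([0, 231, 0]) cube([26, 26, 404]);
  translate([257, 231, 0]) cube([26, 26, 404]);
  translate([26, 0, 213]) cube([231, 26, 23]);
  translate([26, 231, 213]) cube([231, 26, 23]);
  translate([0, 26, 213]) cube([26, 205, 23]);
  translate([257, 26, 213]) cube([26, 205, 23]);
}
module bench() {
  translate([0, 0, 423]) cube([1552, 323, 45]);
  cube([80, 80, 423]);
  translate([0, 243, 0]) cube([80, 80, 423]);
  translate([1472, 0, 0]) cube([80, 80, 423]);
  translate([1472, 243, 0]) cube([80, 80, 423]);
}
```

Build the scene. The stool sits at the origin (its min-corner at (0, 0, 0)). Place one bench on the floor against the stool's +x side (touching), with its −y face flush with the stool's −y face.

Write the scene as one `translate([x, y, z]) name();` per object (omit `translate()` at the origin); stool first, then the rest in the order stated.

stool();
translate([283, 0, 0]) bench();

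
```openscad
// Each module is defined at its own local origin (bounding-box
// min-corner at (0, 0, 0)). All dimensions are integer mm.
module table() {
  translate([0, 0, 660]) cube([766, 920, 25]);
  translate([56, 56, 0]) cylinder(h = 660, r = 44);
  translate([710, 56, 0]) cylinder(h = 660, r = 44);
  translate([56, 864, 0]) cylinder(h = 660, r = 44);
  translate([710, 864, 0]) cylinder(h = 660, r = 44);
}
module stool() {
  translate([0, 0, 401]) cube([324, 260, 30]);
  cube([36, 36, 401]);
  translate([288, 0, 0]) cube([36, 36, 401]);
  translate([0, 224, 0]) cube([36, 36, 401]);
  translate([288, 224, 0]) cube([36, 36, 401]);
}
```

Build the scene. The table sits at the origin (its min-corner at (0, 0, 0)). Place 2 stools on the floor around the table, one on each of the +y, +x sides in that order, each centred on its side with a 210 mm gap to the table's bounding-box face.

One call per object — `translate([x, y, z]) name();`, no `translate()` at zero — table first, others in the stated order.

table();
translate([221, 1130, 0]) stool();
translate([976, 330, 0]) stool();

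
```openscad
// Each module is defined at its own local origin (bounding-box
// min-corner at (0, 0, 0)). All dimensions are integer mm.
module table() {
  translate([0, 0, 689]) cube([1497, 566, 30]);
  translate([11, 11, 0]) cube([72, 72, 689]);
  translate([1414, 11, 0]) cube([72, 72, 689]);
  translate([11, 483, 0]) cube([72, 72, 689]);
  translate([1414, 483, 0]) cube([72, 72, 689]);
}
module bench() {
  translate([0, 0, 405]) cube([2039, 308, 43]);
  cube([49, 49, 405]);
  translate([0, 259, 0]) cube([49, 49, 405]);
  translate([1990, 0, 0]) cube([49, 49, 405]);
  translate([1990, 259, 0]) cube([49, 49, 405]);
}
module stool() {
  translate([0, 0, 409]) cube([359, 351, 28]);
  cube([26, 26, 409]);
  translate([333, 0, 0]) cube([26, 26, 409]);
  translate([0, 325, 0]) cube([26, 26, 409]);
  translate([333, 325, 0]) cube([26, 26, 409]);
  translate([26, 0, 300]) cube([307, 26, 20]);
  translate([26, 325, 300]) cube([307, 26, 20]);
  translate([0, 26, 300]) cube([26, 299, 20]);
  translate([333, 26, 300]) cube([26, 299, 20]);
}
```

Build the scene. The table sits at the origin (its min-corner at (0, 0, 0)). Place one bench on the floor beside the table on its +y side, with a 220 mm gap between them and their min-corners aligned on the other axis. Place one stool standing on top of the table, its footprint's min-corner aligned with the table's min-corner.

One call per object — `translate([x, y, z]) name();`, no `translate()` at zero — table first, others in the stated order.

table();
translate([0, 786, 0]) bench();
translate([0, 0, 719]) stool();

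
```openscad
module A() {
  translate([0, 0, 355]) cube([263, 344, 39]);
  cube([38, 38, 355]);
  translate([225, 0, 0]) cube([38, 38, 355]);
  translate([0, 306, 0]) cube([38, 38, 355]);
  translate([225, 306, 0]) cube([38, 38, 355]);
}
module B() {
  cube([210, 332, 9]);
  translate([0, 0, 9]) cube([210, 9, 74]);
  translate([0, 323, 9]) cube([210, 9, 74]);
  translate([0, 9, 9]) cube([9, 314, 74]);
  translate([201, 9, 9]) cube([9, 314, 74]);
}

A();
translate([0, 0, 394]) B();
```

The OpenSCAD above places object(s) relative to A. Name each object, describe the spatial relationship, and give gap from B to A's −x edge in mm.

The open box's min-x is at 0; the stool's min-x is 0; gap = 0 mm.

A is a stool. B is an open box. The open box is on top of the stool. The gap from the open box to the stool's −x edge is 0 mm.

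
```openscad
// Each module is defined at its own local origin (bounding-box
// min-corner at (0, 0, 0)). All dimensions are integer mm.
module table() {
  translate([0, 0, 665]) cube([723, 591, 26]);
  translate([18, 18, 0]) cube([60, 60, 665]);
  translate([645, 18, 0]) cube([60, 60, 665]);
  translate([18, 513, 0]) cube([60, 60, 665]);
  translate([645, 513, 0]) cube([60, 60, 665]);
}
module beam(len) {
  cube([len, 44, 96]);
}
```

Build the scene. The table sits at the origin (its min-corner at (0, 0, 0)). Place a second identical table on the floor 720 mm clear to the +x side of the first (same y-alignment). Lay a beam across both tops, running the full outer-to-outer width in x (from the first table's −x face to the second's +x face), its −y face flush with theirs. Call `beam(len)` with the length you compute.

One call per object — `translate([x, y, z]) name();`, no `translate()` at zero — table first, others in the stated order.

table();
translate([1443, 0, 0]) table();
translate([0, 0, 691]) beam(2166);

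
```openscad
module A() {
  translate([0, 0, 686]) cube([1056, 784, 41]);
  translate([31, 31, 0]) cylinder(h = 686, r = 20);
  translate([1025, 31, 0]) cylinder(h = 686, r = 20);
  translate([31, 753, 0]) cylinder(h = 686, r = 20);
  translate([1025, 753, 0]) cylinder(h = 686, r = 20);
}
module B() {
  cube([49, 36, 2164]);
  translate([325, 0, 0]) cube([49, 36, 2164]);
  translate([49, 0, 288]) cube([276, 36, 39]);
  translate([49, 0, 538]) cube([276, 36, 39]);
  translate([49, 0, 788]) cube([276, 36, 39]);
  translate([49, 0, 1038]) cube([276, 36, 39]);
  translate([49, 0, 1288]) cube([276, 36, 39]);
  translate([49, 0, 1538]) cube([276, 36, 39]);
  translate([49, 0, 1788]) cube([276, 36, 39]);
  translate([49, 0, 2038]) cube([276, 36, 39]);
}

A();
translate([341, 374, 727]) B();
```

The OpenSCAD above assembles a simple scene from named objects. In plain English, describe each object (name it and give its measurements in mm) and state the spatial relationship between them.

A is a rectangular dining table. The top is 1056×784×41 mm with its upper surface at z = 727 mm. It stands on four round legs of 40 mm diameter, each leg's bounding box inset 11 mm from the nearest pair of top edges, running from the floor to the underside of the top.

B is a straight ladder. Two 49×36 mm vertical rails, 2164 mm tall, stand 374 mm apart (outside-to-outside) with their front faces coplanar on the −y side. 8 rungs, each 36 mm deep and 39 mm tall, span between the inner faces of the rails, front faces flush with the rails. The lowest rung's underside is at z = 288 mm and rungs are spaced 250 mm apart (underside to underside).

The ladder is on top of the table, centred.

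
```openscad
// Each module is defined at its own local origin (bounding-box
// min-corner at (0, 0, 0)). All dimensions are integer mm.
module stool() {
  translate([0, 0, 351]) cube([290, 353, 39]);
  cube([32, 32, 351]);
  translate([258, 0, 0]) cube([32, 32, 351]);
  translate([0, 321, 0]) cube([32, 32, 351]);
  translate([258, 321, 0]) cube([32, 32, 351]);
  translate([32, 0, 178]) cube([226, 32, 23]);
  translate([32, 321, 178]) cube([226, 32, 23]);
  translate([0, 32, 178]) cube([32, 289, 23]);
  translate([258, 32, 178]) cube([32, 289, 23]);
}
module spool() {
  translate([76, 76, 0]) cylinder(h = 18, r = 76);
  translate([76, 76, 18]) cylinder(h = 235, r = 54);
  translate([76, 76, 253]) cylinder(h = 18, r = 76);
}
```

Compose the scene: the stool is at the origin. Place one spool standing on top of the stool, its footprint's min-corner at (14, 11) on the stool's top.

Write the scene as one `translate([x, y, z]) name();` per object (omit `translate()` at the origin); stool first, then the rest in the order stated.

stool();
translate([14, 11, 390]) spool();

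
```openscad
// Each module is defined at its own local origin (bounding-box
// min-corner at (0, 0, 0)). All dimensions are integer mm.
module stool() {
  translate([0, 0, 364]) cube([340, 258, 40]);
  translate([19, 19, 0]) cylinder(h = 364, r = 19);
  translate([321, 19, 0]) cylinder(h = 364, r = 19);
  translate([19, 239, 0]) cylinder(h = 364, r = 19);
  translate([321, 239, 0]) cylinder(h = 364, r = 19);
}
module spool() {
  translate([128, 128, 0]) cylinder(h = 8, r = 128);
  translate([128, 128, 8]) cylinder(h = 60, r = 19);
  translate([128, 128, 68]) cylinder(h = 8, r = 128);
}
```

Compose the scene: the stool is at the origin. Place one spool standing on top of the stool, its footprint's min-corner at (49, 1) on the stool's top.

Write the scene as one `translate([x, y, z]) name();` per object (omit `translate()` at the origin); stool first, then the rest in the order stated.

stool();
translate([49, 1, 404]) spool();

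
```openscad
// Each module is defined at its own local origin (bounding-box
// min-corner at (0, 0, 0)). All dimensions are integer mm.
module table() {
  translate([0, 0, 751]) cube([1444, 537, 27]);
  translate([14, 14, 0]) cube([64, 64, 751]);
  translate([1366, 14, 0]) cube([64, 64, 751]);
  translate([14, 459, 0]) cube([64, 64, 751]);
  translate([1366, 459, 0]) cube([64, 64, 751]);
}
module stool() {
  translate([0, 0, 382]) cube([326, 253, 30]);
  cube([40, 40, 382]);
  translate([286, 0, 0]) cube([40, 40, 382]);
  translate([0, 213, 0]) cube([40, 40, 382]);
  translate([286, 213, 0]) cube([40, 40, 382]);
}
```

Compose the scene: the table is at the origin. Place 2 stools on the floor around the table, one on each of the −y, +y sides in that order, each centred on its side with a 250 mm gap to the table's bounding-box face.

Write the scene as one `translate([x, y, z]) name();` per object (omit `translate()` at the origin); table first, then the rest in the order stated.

table();
translate([559, -503, 0]) stool();
translate([559, 787, 0]) stool();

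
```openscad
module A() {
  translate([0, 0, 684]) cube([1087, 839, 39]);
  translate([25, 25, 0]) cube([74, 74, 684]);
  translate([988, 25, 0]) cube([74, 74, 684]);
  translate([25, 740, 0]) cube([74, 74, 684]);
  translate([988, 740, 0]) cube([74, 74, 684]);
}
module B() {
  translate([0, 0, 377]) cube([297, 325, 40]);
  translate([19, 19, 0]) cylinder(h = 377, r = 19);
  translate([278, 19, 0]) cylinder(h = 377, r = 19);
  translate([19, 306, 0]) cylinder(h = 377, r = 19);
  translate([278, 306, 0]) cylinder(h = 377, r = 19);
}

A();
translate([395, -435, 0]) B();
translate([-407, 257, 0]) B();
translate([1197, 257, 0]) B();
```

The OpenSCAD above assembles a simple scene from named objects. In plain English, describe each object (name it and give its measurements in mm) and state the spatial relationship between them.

A is a table with a 1087×839 mm rectangular top, 39 mm thick, top surface at z = 723 mm, supported by four 74×74 mm square legs, each inset 25 mm from the nearest pair of top edges, running from the floor.

B is a simple wooden stool: a rectangular seat 297 mm (x) by 325 mm (y), 40 mm thick, top face at z = 417 mm, on four round legs, each 38 mm in diameter. The legs rest on z = 0, each leg's axis is inset half a diameter from the nearest pair of seat edges (so the leg's bounding box is flush with the corner).

Three stools sit around the table at the −y, −x, +x sides.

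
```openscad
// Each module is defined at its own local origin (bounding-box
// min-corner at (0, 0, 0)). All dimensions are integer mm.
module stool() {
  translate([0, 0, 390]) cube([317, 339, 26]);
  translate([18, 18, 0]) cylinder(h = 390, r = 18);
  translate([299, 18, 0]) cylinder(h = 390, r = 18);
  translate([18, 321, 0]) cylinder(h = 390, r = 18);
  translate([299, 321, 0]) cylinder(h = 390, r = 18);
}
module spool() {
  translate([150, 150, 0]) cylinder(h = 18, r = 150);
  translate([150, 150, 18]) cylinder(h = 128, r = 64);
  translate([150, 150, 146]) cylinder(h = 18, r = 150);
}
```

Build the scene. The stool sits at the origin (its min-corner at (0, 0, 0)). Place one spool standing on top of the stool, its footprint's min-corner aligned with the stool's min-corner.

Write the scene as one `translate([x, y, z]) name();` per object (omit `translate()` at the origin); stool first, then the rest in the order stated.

stool();
translate([0, 0, 416]) spool();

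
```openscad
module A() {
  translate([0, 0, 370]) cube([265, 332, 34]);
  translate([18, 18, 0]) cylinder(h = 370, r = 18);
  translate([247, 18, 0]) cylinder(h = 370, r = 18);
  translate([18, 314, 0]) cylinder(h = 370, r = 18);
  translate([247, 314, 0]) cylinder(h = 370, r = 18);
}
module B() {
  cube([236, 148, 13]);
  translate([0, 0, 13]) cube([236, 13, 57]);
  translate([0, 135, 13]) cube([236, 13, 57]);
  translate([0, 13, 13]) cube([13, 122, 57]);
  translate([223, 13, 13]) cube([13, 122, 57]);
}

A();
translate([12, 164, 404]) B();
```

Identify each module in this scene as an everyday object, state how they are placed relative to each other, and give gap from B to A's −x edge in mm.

A is a stool. B is an open box. The open box is on top of the stool. The gap from the open box to the stool's −x edge is 12 mm.

The open box's min-x is at 12; the stool's min-x is 0; gap = 12 mm.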